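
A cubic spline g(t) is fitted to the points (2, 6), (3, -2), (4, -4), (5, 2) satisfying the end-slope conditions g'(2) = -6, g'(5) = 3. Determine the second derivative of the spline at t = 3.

With m_i denoting the second derivative at x_i, h_i = 1, 1, 1, and Δ_i = (y_(i+1) − y_i)/h_i = -8, -2, 6:
  1·m_0 + 4·m_1 + 1·m_2 = 6(Δ_1 - Δ_0) = 36
  1·m_1 + 4·m_2 + 1·m_3 = 6(Δ_2 - Δ_1) = 48
Clamped end conditions give two more equations: 2h_0·m_0 + h_0·m_1 = 6(Δ_0 - g'(2)) = -12 and h_2·m_2 + 2h_2·m_3 = 6(g'(5) - Δ_2) = -18.
Forward elimination and back-substitution give m_0 = -10, m_1 = 8, m_2 = 14, m_3 = -16.

8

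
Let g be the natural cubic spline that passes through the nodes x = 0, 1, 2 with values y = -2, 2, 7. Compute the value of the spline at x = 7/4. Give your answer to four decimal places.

5.6914

Write m_i for g''(x_i). With h_i = 1, 1 and divided differences Δ_i = 4, 5, the continuity of g' gives the tridiagonal system
  1·m_0 + 4·m_1 + 1·m_2 = 6(Δ_1 - Δ_0) = 6
Natural end conditions: m_0 = m_2 = 0.
Solving: m_0 = 0, m_1 = 3/2, m_2 = 0.
On [1, 2], g(x) = 2 + 9/2·(x - 1) + 3/4·(x - 1)² - 1/4·(x - 1)³.
With (x - 1) = 3/4: g(7/4) = 1457/256.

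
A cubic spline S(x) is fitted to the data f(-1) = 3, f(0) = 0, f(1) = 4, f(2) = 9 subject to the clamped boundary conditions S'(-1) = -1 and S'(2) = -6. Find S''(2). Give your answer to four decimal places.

Put M_i = S'' at the i-th knot. Here h = (1, 1, 1) and Δ = (-3, 4, 5), so the interior equations h_(i-1)·M_(i-1) + 2(h_(i-1)+h_i)·M_i + h_i·M_(i+1) = 6(Δ_i − Δ_(i-1)) read
  1·M_0 + 4·M_1 + 1·M_2 = 6(Δ_1 - Δ_0) = 42
  1·M_1 + 4·M_2 + 1·M_3 = 6(Δ_2 - Δ_1) = 6
Clamped end conditions give two more equations: 2h_0·M_0 + h_0·M_1 = 6(Δ_0 - S'(-1)) = -12 and h_2·M_2 + 2h_2·M_3 = 6(S'(2) - Δ_2) = -66.
Solving: M_0 = -176/15, M_1 = 172/15, M_2 = 118/15, M_3 = -554/15.

-36.9333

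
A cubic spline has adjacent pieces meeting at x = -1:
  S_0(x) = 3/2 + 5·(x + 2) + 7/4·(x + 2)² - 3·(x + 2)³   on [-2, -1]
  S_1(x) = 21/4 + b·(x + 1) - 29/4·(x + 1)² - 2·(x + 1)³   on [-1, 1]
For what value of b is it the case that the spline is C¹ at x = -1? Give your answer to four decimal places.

S_0'(x) = 5 + 7/2·(x + 2) - 9·(x + 2)², so S_0'(-1) = -1/2. On the right, S_1'(-1) = b, so b = -1/2.

-0.5000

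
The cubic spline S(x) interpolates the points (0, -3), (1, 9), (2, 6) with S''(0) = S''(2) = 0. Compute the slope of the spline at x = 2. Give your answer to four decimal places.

-6.7500

Let m_i = S''(x_i). Step sizes h_i = 1, 1; slopes of the chords Δ_i = (y_(i+1) - y_i)/h_i = 12, -3.
  1·m_0 + 4·m_1 + 1·m_2 = 6(Δ_1 - Δ_0) = -90
Natural end conditions: m_0 = m_2 = 0.
Solving: m_0 = 0, m_1 = -45/2, m_2 = 0.
On [1, 2], S'(x) = b_1 + 2c_1·(x - 1) + 3d_1·(x - 1)² with b_1 = Δ_1 - h_1(2m_1 + m_2)/6 = 9/2, c_1 = m_1/2 = -45/4, d_1 = (m_2 - m_1)/(6h_1) = 15/4. So S'(2) = -27/4.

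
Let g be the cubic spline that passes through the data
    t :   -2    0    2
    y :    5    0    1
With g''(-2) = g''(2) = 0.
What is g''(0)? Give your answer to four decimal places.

2.2500

Put M_i = g'' at the i-th knot. Here h = (2, 2) and Δ = (-5/2, 1/2), so the interior equations h_(i-1)·M_(i-1) + 2(h_(i-1)+h_i)·M_i + h_i·M_(i+1) = 6(Δ_i − Δ_(i-1)) read
  2·M_0 + 8·M_1 + 2·M_2 = 6(Δ_1 - Δ_0) = 18
Natural end conditions: M_0 = M_2 = 0.
Forward elimination and back-substitution give M_0 = 0, M_1 = 9/4, M_2 = 0.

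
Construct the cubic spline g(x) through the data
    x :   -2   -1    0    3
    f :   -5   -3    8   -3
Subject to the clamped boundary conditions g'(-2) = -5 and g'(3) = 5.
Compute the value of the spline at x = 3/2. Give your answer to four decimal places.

3.2112

Write m_i for g''(x_i). With h_i = 1, 1, 3 and divided differences Δ_i = 2, 11, -11/3, the continuity of g' gives the tridiagonal system
  1·m_0 + 4·m_1 + 1·m_2 = 6(Δ_1 - Δ_0) = 54
  1·m_1 + 8·m_2 + 3·m_3 = 6(Δ_2 - Δ_1) = -88
Clamped end conditions give two more equations: 2h_0·m_0 + h_0·m_1 = 6(Δ_0 - g'(-2)) = 42 and h_2·m_2 + 2h_2·m_3 = 6(g'(3) - Δ_2) = 52.
Solving the tridiagonal system: m_0 = 390/29, m_1 = 438/29, m_2 = -576/29, m_3 = 1618/87.
On [0, 3], g(x) = 8 + 200/29·x - 288/29·x² + 1673/783·x³.
With x = 3/2: g(3/2) = 745/232.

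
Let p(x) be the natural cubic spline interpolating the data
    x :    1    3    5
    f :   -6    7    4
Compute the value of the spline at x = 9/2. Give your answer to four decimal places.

Let M_i = p''(x_i). Step sizes h_i = 2, 2; slopes of the chords Δ_i = (y_(i+1) - y_i)/h_i = 13/2, -3/2.
  2·M_0 + 8·M_1 + 2·M_2 = 6(Δ_1 - Δ_0) = -48
Natural end conditions: M_0 = M_2 = 0.
Hence M_0 = 0, M_1 = -6, M_2 = 0.
On [3, 5], p(x) = 7 + 5/2·(x - 3) - 3·(x - 3)² + 1/2·(x - 3)³.
With (x - 3) = 3/2: p(9/2) = 91/16.

5.6875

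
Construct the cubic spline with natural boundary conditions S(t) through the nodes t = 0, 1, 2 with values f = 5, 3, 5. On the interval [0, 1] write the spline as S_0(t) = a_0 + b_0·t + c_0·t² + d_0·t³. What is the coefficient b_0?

-3

Put m_i = S'' at the i-th knot. Here h = (1, 1) and Δ = (-2, 2), so the interior equations h_(i-1)·m_(i-1) + 2(h_(i-1)+h_i)·m_i + h_i·m_(i+1) = 6(Δ_i − Δ_(i-1)) read
  1·m_0 + 4·m_1 + 1·m_2 = 6(Δ_1 - Δ_0) = 24
Natural end conditions: m_0 = m_2 = 0.
Solving the tridiagonal system: m_0 = 0, m_1 = 6, m_2 = 0.
On [0, 1], with S_0(t) = a_0 + b_0·t + c_0·t² + d_0·t³: c_0 = m_0/2 = 0, d_0 = (m_1 - m_0)/(6h_0) = 1, b_0 = Δ_0 - h_0(2m_0 + m_1)/6 = -3.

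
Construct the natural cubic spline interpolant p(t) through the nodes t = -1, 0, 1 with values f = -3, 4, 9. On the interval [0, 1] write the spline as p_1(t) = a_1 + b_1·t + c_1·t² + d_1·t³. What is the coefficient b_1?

6

Let σ_i = p''(x_i). Step sizes h_i = 1, 1; slopes of the chords Δ_i = (y_(i+1) - y_i)/h_i = 7, 5.
  1·σ_0 + 4·σ_1 + 1·σ_2 = 6(Δ_1 - Δ_0) = -12
Natural end conditions: σ_0 = σ_2 = 0.
Forward elimination and back-substitution give σ_0 = 0, σ_1 = -3, σ_2 = 0.
On [0, 1], with p_1(t) = a_1 + b_1·t + c_1·t² + d_1·t³: c_1 = σ_1/2 = -3/2, d_1 = (σ_2 - σ_1)/(6h_1) = 1/2, b_1 = Δ_1 - h_1(2σ_1 + σ_2)/6 = 6.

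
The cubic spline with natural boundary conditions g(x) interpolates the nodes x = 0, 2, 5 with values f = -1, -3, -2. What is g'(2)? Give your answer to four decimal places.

-0.4667

Let σ_i = g''(x_i). Step sizes h_i = 2, 3; slopes of the chords Δ_i = (y_(i+1) - y_i)/h_i = -1, 1/3.
  2·σ_0 + 10·σ_1 + 3·σ_2 = 6(Δ_1 - Δ_0) = 8
Natural end conditions: σ_0 = σ_2 = 0.
Forward elimination and back-substitution give σ_0 = 0, σ_1 = 4/5, σ_2 = 0.
On [2, 5], g'(x) = b_1 + 2c_1·(x - 2) + 3d_1·(x - 2)² with b_1 = Δ_1 - h_1(2σ_1 + σ_2)/6 = -7/15, c_1 = σ_1/2 = 2/5, d_1 = (σ_2 - σ_1)/(6h_1) = -2/45. So g'(2) = -7/15.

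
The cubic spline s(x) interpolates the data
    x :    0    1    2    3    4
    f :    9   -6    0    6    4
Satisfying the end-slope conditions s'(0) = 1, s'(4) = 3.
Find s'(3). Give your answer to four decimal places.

-0.6607

With m_i denoting the second derivative at x_i, h_i = 1, 1, 1, 1, and Δ_i = (y_(i+1) − y_i)/h_i = -15, 6, 6, -2:
  1·m_0 + 4·m_1 + 1·m_2 = 6(Δ_1 - Δ_0) = 126
  1·m_1 + 4·m_2 + 1·m_3 = 6(Δ_2 - Δ_1) = 0
  1·m_2 + 4·m_3 + 1·m_4 = 6(Δ_3 - Δ_2) = -48
Clamped end conditions give two more equations: 2h_0·m_0 + h_0·m_1 = 6(Δ_0 - s'(0)) = -96 and h_3·m_3 + 2h_3·m_4 = 6(s'(4) - Δ_3) = 30.
Forward elimination and back-substitution give m_0 = -2077/28, m_1 = 733/14, m_2 = -37/4, m_3 = -215/14, m_4 = 635/28.
On [3, 4], s'(x) = b_3 + 2c_3·(x - 3) + 3d_3·(x - 3)² with b_3 = Δ_3 - h_3(2m_3 + m_4)/6 = -37/56, c_3 = m_3/2 = -215/28, d_3 = (m_4 - m_3)/(6h_3) = 355/56. So s'(3) = -37/56.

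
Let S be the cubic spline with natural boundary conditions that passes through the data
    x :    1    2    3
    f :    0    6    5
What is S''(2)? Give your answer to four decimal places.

-10.5000

Write σ_i for S''(x_i). With h_i = 1, 1 and divided differences Δ_i = 6, -1, the continuity of S' gives the tridiagonal system
  1·σ_0 + 4·σ_1 + 1·σ_2 = 6(Δ_1 - Δ_0) = -42
Natural end conditions: σ_0 = σ_2 = 0.
Hence σ_0 = 0, σ_1 = -21/2, σ_2 = 0.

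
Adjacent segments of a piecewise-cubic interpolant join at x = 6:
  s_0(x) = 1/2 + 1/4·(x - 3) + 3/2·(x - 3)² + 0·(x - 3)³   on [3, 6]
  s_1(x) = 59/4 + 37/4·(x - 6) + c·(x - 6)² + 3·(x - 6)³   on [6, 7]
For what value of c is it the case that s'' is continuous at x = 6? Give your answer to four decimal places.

s_0''(x) = 3 + 0·(x - 3), so s_0''(6) = 3. On the right, s_1''(6) = 2c, so c = 3/2.

1.5000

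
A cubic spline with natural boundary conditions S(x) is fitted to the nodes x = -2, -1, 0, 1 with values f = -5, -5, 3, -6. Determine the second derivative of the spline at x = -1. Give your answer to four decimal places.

Put M_i = S'' at the i-th knot. Here h = (1, 1, 1) and Δ = (0, 8, -9), so the interior equations h_(i-1)·M_(i-1) + 2(h_(i-1)+h_i)·M_i + h_i·M_(i+1) = 6(Δ_i − Δ_(i-1)) read
  1·M_0 + 4·M_1 + 1·M_2 = 6(Δ_1 - Δ_0) = 48
  1·M_1 + 4·M_2 + 1·M_3 = 6(Δ_2 - Δ_1) = -102
Natural end conditions: M_0 = M_3 = 0.
Hence M_0 = 0, M_1 = 98/5, M_2 = -152/5, M_3 = 0.

19.6000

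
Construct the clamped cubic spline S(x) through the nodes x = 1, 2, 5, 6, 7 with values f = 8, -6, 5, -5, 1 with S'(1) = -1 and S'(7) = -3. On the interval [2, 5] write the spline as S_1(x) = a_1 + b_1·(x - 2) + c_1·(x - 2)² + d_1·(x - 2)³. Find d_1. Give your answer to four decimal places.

Let m_i = S''(x_i). Step sizes h_i = 1, 3, 1, 1; slopes of the chords Δ_i = (y_(i+1) - y_i)/h_i = -14, 11/3, -10, 6.
  1·m_0 + 8·m_1 + 3·m_2 = 6(Δ_1 - Δ_0) = 106
  3·m_1 + 8·m_2 + 1·m_3 = 6(Δ_2 - Δ_1) = -82
  1·m_2 + 4·m_3 + 1·m_4 = 6(Δ_3 - Δ_2) = 96
Clamped end conditions give two more equations: 2h_0·m_0 + h_0·m_1 = 6(Δ_0 - S'(1)) = -78 and h_3·m_3 + 2h_3·m_4 = 6(S'(7) - Δ_3) = -54.
Forward elimination and back-substitution give m_0 = -6161/114, m_1 = 1715/57, m_2 = -3065/114, m_3 = 2441/57, m_4 = -5519/114.
On [2, 5], with S_1(x) = a_1 + b_1·(x - 2) + c_1·(x - 2)² + d_1·(x - 2)³: c_1 = m_1/2 = 1715/114, d_1 = (m_2 - m_1)/(6h_1) = -2165/684, b_1 = Δ_1 - h_1(2m_1 + m_2)/6 = -2959/228.

-3.1652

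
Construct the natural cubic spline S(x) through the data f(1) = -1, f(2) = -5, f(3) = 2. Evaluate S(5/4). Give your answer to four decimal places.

-2.6445

Write M_i for S''(x_i). With h_i = 1, 1 and divided differences Δ_i = -4, 7, the continuity of S' gives the tridiagonal system
  1·M_0 + 4·M_1 + 1·M_2 = 6(Δ_1 - Δ_0) = 66
Natural end conditions: M_0 = M_2 = 0.
Forward elimination and back-substitution give M_0 = 0, M_1 = 33/2, M_2 = 0.
On [1, 2], S(x) = -1 - 27/4·(x - 1) + 0·(x - 1)² + 11/4·(x - 1)³.
With (x - 1) = 1/4: S(5/4) = -677/256.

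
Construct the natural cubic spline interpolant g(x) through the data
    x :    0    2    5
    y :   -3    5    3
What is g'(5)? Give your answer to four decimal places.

Write m_i for g''(x_i). With h_i = 2, 3 and divided differences Δ_i = 4, -2/3, the continuity of g' gives the tridiagonal system
  2·m_0 + 10·m_1 + 3·m_2 = 6(Δ_1 - Δ_0) = -28
Natural end conditions: m_0 = m_2 = 0.
Solving the tridiagonal system: m_0 = 0, m_1 = -14/5, m_2 = 0.
On [2, 5], g'(x) = b_1 + 2c_1·(x - 2) + 3d_1·(x - 2)² with b_1 = Δ_1 - h_1(2m_1 + m_2)/6 = 32/15, c_1 = m_1/2 = -7/5, d_1 = (m_2 - m_1)/(6h_1) = 7/45. So g'(5) = -31/15.

-2.0667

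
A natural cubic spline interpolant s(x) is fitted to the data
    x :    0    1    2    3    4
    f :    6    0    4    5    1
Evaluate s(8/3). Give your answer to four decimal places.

Write M_i for s''(x_i). With h_i = 1, 1, 1, 1 and divided differences Δ_i = -6, 4, 1, -4, the continuity of s' gives the tridiagonal system
  1·M_0 + 4·M_1 + 1·M_2 = 6(Δ_1 - Δ_0) = 60
  1·M_1 + 4·M_2 + 1·M_3 = 6(Δ_2 - Δ_1) = -18
  1·M_2 + 4·M_3 + 1·M_4 = 6(Δ_3 - Δ_2) = -30
Natural end conditions: M_0 = M_4 = 0.
Solving: M_0 = 0, M_1 = 471/28, M_2 = -51/7, M_3 = -159/28, M_4 = 0.
On [2, 3], s(x) = 4 + 35/8·(x - 2) - 51/14·(x - 2)² + 15/56·(x - 2)³.
With (x - 2) = 2/3: s(8/3) = 1355/252.

5.3770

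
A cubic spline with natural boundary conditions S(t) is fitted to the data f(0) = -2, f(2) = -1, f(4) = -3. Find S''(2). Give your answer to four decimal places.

With M_i denoting the second derivative at x_i, h_i = 2, 2, and Δ_i = (y_(i+1) − y_i)/h_i = 1/2, -1:
  2·M_0 + 8·M_1 + 2·M_2 = 6(Δ_1 - Δ_0) = -9
Natural end conditions: M_0 = M_2 = 0.
Forward elimination and back-substitution give M_0 = 0, M_1 = -9/8, M_2 = 0.

-1.1250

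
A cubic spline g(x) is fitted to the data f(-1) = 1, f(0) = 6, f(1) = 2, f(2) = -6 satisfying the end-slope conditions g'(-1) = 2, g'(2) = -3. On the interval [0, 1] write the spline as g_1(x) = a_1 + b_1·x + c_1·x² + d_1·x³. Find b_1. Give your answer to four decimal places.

2.4667

Put M_i = g'' at the i-th knot. Here h = (1, 1, 1) and Δ = (5, -4, -8), so the interior equations h_(i-1)·M_(i-1) + 2(h_(i-1)+h_i)·M_i + h_i·M_(i+1) = 6(Δ_i − Δ_(i-1)) read
  1·M_0 + 4·M_1 + 1·M_2 = 6(Δ_1 - Δ_0) = -54
  1·M_1 + 4·M_2 + 1·M_3 = 6(Δ_2 - Δ_1) = -24
Clamped end conditions give two more equations: 2h_0·M_0 + h_0·M_1 = 6(Δ_0 - g'(-1)) = 18 and h_2·M_2 + 2h_2·M_3 = 6(g'(2) - Δ_2) = 30.
Hence M_0 = 256/15, M_1 = -242/15, M_2 = -98/15, M_3 = 274/15.
On [0, 1], with g_1(x) = a_1 + b_1·x + c_1·x² + d_1·x³: c_1 = M_1/2 = -121/15, d_1 = (M_2 - M_1)/(6h_1) = 8/5, b_1 = Δ_1 - h_1(2M_1 + M_2)/6 = 37/15.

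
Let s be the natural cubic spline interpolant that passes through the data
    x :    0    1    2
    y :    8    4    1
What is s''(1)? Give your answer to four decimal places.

Write m_i for s''(x_i). With h_i = 1, 1 and divided differences Δ_i = -4, -3, the continuity of s' gives the tridiagonal system
  1·m_0 + 4·m_1 + 1·m_2 = 6(Δ_1 - Δ_0) = 6
Natural end conditions: m_0 = m_2 = 0.
Hence m_0 = 0, m_1 = 3/2, m_2 = 0.

1.5000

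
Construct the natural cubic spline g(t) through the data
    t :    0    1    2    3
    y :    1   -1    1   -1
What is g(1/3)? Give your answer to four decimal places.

-0.0617

Write σ_i for g''(x_i). With h_i = 1, 1, 1 and divided differences Δ_i = -2, 2, -2, the continuity of g' gives the tridiagonal system
  1·σ_0 + 4·σ_1 + 1·σ_2 = 6(Δ_1 - Δ_0) = 24
  1·σ_1 + 4·σ_2 + 1·σ_3 = 6(Δ_2 - Δ_1) = -24
Natural end conditions: σ_0 = σ_3 = 0.
Solving the tridiagonal system: σ_0 = 0, σ_1 = 8, σ_2 = -8, σ_3 = 0.
On [0, 1], g(t) = 1 - 10/3·t + 0·t² + 4/3·t³.
With t = 1/3: g(1/3) = -5/81.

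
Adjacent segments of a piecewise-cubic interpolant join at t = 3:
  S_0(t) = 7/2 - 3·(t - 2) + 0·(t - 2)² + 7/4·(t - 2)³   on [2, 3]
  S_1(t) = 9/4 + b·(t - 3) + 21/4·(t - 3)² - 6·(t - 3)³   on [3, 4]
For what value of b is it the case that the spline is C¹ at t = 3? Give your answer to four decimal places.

S_0'(t) = -3 + 0·(t - 2) + 21/4·(t - 2)², so S_0'(3) = 9/4. On the right, S_1'(3) = b, so b = 9/4.

2.2500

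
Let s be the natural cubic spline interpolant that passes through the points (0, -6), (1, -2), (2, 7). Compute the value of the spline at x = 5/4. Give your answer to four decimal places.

-0.1602

Let M_i = s''(x_i). Step sizes h_i = 1, 1; slopes of the chords Δ_i = (y_(i+1) - y_i)/h_i = 4, 9.
  1·M_0 + 4·M_1 + 1·M_2 = 6(Δ_1 - Δ_0) = 30
Natural end conditions: M_0 = M_2 = 0.
Solving: M_0 = 0, M_1 = 15/2, M_2 = 0.
On [1, 2], s(x) = -2 + 13/2·(x - 1) + 15/4·(x - 1)² - 5/4·(x - 1)³.
With (x - 1) = 1/4: s(5/4) = -41/256.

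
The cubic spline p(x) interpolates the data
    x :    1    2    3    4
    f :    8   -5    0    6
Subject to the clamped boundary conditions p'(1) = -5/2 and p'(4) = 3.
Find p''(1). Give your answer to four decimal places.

-52.5333

With M_i denoting the second derivative at x_i, h_i = 1, 1, 1, and Δ_i = (y_(i+1) − y_i)/h_i = -13, 5, 6:
  1·M_0 + 4·M_1 + 1·M_2 = 6(Δ_1 - Δ_0) = 108
  1·M_1 + 4·M_2 + 1·M_3 = 6(Δ_2 - Δ_1) = 6
Clamped end conditions give two more equations: 2h_0·M_0 + h_0·M_1 = 6(Δ_0 - p'(1)) = -63 and h_2·M_2 + 2h_2·M_3 = 6(p'(4) - Δ_2) = -18.
Solving: M_0 = -788/15, M_1 = 631/15, M_2 = -116/15, M_3 = -77/15.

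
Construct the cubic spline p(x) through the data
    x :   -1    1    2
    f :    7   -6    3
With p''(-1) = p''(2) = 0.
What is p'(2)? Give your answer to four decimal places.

With M_i denoting the second derivative at x_i, h_i = 2, 1, and Δ_i = (y_(i+1) − y_i)/h_i = -13/2, 9:
  2·M_0 + 6·M_1 + 1·M_2 = 6(Δ_1 - Δ_0) = 93
Natural end conditions: M_0 = M_2 = 0.
Solving: M_0 = 0, M_1 = 31/2, M_2 = 0.
On [1, 2], p'(x) = b_1 + 2c_1·(x - 1) + 3d_1·(x - 1)² with b_1 = Δ_1 - h_1(2M_1 + M_2)/6 = 23/6, c_1 = M_1/2 = 31/4, d_1 = (M_2 - M_1)/(6h_1) = -31/12. So p'(2) = 139/12.

11.5833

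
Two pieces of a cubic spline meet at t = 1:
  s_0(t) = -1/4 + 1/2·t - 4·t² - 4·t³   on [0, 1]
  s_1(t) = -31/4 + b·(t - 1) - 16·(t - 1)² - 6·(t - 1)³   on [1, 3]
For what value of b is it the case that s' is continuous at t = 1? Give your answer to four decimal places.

s_0'(t) = 1/2 - 8·t - 12·t², so s_0'(1) = -39/2. On the right, s_1'(1) = b, so b = -39/2.

-19.5000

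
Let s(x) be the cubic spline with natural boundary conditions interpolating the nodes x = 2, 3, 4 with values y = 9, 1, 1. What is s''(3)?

Write σ_i for s''(x_i). With h_i = 1, 1 and divided differences Δ_i = -8, 0, the continuity of s' gives the tridiagonal system
  1·σ_0 + 4·σ_1 + 1·σ_2 = 6(Δ_1 - Δ_0) = 48
Natural end conditions: σ_0 = σ_2 = 0.
Solving the tridiagonal system: σ_0 = 0, σ_1 = 12, σ_2 = 0.

12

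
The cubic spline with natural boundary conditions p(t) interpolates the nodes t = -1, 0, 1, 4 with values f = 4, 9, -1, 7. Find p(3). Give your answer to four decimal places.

With m_i denoting the second derivative at x_i, h_i = 1, 1, 3, and Δ_i = (y_(i+1) − y_i)/h_i = 5, -10, 8/3:
  1·m_0 + 4·m_1 + 1·m_2 = 6(Δ_1 - Δ_0) = -90
  1·m_1 + 8·m_2 + 3·m_3 = 6(Δ_2 - Δ_1) = 76
Natural end conditions: m_0 = m_3 = 0.
Solving: m_0 = 0, m_1 = -796/31, m_2 = 394/31, m_3 = 0.
On [1, 4], p(t) = -1 - 934/93·(t - 1) + 197/31·(t - 1)² - 197/279·(t - 1)³.
With (t - 1) = 2: p(3) = -367/279.

-1.3154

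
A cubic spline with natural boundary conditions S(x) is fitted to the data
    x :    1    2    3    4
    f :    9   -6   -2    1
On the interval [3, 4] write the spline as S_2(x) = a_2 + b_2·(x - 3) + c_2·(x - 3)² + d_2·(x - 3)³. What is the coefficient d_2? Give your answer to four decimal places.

1.5333

With σ_i denoting the second derivative at x_i, h_i = 1, 1, 1, and Δ_i = (y_(i+1) − y_i)/h_i = -15, 4, 3:
  1·σ_0 + 4·σ_1 + 1·σ_2 = 6(Δ_1 - Δ_0) = 114
  1·σ_1 + 4·σ_2 + 1·σ_3 = 6(Δ_2 - Δ_1) = -6
Natural end conditions: σ_0 = σ_3 = 0.
Solving: σ_0 = 0, σ_1 = 154/5, σ_2 = -46/5, σ_3 = 0.
On [3, 4], with S_2(x) = a_2 + b_2·(x - 3) + c_2·(x - 3)² + d_2·(x - 3)³: c_2 = σ_2/2 = -23/5, d_2 = (σ_3 - σ_2)/(6h_2) = 23/15, b_2 = Δ_2 - h_2(2σ_2 + σ_3)/6 = 91/15.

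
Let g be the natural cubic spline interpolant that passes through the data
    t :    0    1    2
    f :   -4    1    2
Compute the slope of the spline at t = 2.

Put m_i = g'' at the i-th knot. Here h = (1, 1) and Δ = (5, 1), so the interior equations h_(i-1)·m_(i-1) + 2(h_(i-1)+h_i)·m_i + h_i·m_(i+1) = 6(Δ_i − Δ_(i-1)) read
  1·m_0 + 4·m_1 + 1·m_2 = 6(Δ_1 - Δ_0) = -24
Natural end conditions: m_0 = m_2 = 0.
Solving the tridiagonal system: m_0 = 0, m_1 = -6, m_2 = 0.
On [1, 2], g'(t) = b_1 + 2c_1·(t - 1) + 3d_1·(t - 1)² with b_1 = Δ_1 - h_1(2m_1 + m_2)/6 = 3, c_1 = m_1/2 = -3, d_1 = (m_2 - m_1)/(6h_1) = 1. So g'(2) = 0.

0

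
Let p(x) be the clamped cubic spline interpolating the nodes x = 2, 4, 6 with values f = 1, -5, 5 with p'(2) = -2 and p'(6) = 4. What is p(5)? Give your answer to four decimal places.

With m_i denoting the second derivative at x_i, h_i = 2, 2, and Δ_i = (y_(i+1) − y_i)/h_i = -3, 5:
  2·m_0 + 8·m_1 + 2·m_2 = 6(Δ_1 - Δ_0) = 48
Clamped end conditions give two more equations: 2h_0·m_0 + h_0·m_1 = 6(Δ_0 - p'(2)) = -6 and h_1·m_1 + 2h_1·m_2 = 6(p'(6) - Δ_1) = -6.
Forward elimination and back-substitution give m_0 = -6, m_1 = 9, m_2 = -6.
On [4, 6], p(x) = -5 + 1·(x - 4) + 9/2·(x - 4)² - 5/4·(x - 4)³.
With (x - 4) = 1: p(5) = -3/4.

-0.7500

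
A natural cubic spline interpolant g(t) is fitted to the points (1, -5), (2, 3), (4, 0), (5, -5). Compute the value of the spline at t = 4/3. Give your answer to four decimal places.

-1.8704

Put σ_i = g'' at the i-th knot. Here h = (1, 2, 1) and Δ = (8, -3/2, -5), so the interior equations h_(i-1)·σ_(i-1) + 2(h_(i-1)+h_i)·σ_i + h_i·σ_(i+1) = 6(Δ_i − Δ_(i-1)) read
  1·σ_0 + 6·σ_1 + 2·σ_2 = 6(Δ_1 - Δ_0) = -57
  2·σ_1 + 6·σ_2 + 1·σ_3 = 6(Δ_2 - Δ_1) = -21
Natural end conditions: σ_0 = σ_3 = 0.
Forward elimination and back-substitution give σ_0 = 0, σ_1 = -75/8, σ_2 = -3/8, σ_3 = 0.
On [1, 2], g(t) = -5 + 153/16·(t - 1) + 0·(t - 1)² - 25/16·(t - 1)³.
With (t - 1) = 1/3: g(4/3) = -101/54.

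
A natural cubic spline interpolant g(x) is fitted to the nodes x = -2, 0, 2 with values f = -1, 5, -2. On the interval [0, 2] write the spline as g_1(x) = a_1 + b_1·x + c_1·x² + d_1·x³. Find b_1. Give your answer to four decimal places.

Let m_i = g''(x_i). Step sizes h_i = 2, 2; slopes of the chords Δ_i = (y_(i+1) - y_i)/h_i = 3, -7/2.
  2·m_0 + 8·m_1 + 2·m_2 = 6(Δ_1 - Δ_0) = -39
Natural end conditions: m_0 = m_2 = 0.
Hence m_0 = 0, m_1 = -39/8, m_2 = 0.
On [0, 2], with g_1(x) = a_1 + b_1·x + c_1·x² + d_1·x³: c_1 = m_1/2 = -39/16, d_1 = (m_2 - m_1)/(6h_1) = 13/32, b_1 = Δ_1 - h_1(2m_1 + m_2)/6 = -1/4.

-0.2500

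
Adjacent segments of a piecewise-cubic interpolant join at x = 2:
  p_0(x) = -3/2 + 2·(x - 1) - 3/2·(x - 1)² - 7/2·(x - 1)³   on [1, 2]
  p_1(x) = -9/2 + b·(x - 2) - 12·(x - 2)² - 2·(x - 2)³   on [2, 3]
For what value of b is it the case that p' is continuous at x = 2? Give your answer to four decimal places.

-11.5000

p_0'(x) = 2 - 3·(x - 1) - 21/2·(x - 1)², so p_0'(2) = -23/2. On the right, p_1'(2) = b, so b = -23/2.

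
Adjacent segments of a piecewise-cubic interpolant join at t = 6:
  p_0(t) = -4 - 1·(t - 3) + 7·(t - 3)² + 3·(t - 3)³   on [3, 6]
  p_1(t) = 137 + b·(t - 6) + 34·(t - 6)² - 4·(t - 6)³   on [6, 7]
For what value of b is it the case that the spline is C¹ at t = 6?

p_0'(t) = -1 + 14·(t - 3) + 9·(t - 3)², so p_0'(6) = 122. On the right, p_1'(6) = b, so b = 122.

122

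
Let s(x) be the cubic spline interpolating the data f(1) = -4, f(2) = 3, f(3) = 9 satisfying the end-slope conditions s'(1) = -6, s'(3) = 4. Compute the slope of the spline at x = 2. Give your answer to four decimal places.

10.2500

With σ_i denoting the second derivative at x_i, h_i = 1, 1, and Δ_i = (y_(i+1) − y_i)/h_i = 7, 6:
  1·σ_0 + 4·σ_1 + 1·σ_2 = 6(Δ_1 - Δ_0) = -6
Clamped end conditions give two more equations: 2h_0·σ_0 + h_0·σ_1 = 6(Δ_0 - s'(1)) = 78 and h_1·σ_1 + 2h_1·σ_2 = 6(s'(3) - Δ_1) = -12.
Solving: σ_0 = 91/2, σ_1 = -13, σ_2 = 1/2.
On [2, 3], s'(x) = b_1 + 2c_1·(x - 2) + 3d_1·(x - 2)² with b_1 = Δ_1 - h_1(2σ_1 + σ_2)/6 = 41/4, c_1 = σ_1/2 = -13/2, d_1 = (σ_2 - σ_1)/(6h_1) = 9/4. So s'(2) = 41/4.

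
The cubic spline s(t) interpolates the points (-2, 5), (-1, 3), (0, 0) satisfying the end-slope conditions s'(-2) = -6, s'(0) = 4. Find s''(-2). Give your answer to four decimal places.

With M_i denoting the second derivative at x_i, h_i = 1, 1, and Δ_i = (y_(i+1) − y_i)/h_i = -2, -3:
  1·M_0 + 4·M_1 + 1·M_2 = 6(Δ_1 - Δ_0) = -6
Clamped end conditions give two more equations: 2h_0·M_0 + h_0·M_1 = 6(Δ_0 - s'(-2)) = 24 and h_1·M_1 + 2h_1·M_2 = 6(s'(0) - Δ_1) = 42.
Forward elimination and back-substitution give M_0 = 37/2, M_1 = -13, M_2 = 55/2.

18.5000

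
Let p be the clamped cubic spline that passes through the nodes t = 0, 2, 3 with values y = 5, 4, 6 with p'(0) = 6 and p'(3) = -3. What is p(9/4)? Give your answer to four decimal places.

Put m_i = p'' at the i-th knot. Here h = (2, 1) and Δ = (-1/2, 2), so the interior equations h_(i-1)·m_(i-1) + 2(h_(i-1)+h_i)·m_i + h_i·m_(i+1) = 6(Δ_i − Δ_(i-1)) read
  2·m_0 + 6·m_1 + 1·m_2 = 6(Δ_1 - Δ_0) = 15
Clamped end conditions give two more equations: 2h_0·m_0 + h_0·m_1 = 6(Δ_0 - p'(0)) = -39 and h_1·m_1 + 2h_1·m_2 = 6(p'(3) - Δ_1) = -30.
Solving: m_0 = -61/4, m_1 = 11, m_2 = -41/2.
On [2, 3], p(t) = 4 + 7/4·(t - 2) + 11/2·(t - 2)² - 21/4·(t - 2)³.
With (t - 2) = 1/4: p(9/4) = 1203/256.

4.6992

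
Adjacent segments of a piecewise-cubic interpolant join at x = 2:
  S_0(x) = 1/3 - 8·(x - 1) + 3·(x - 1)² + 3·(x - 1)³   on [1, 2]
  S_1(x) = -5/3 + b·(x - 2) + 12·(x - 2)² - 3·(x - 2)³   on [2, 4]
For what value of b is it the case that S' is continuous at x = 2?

S_0'(x) = -8 + 6·(x - 1) + 9·(x - 1)², so S_0'(2) = 7. On the right, S_1'(2) = b, so b = 7.

7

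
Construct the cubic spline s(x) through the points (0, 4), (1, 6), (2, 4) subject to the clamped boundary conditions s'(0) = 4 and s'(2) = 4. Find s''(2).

24

Write M_i for s''(x_i). With h_i = 1, 1 and divided differences Δ_i = 2, -2, the continuity of s' gives the tridiagonal system
  1·M_0 + 4·M_1 + 1·M_2 = 6(Δ_1 - Δ_0) = -24
Clamped end conditions give two more equations: 2h_0·M_0 + h_0·M_1 = 6(Δ_0 - s'(0)) = -12 and h_1·M_1 + 2h_1·M_2 = 6(s'(2) - Δ_1) = 36.
Forward elimination and back-substitution give M_0 = 0, M_1 = -12, M_2 = 24.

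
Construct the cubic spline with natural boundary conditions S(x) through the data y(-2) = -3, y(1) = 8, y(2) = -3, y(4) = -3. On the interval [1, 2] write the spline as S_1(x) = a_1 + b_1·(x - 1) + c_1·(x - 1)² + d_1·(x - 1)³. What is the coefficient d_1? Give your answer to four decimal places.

With m_i denoting the second derivative at x_i, h_i = 3, 1, 2, and Δ_i = (y_(i+1) − y_i)/h_i = 11/3, -11, 0:
  3·m_0 + 8·m_1 + 1·m_2 = 6(Δ_1 - Δ_0) = -88
  1·m_1 + 6·m_2 + 2·m_3 = 6(Δ_2 - Δ_1) = 66
Natural end conditions: m_0 = m_3 = 0.
Forward elimination and back-substitution give m_0 = 0, m_1 = -594/47, m_2 = 616/47, m_3 = 0.
On [1, 2], with S_1(x) = a_1 + b_1·(x - 1) + c_1·(x - 1)² + d_1·(x - 1)³: c_1 = m_1/2 = -297/47, d_1 = (m_2 - m_1)/(6h_1) = 605/141, b_1 = Δ_1 - h_1(2m_1 + m_2)/6 = -1265/141.

4.2908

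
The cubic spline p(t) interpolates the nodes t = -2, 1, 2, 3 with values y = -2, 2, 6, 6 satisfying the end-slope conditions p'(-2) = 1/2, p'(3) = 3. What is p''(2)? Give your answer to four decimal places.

Let m_i = p''(x_i). Step sizes h_i = 3, 1, 1; slopes of the chords Δ_i = (y_(i+1) - y_i)/h_i = 4/3, 4, 0.
  3·m_0 + 8·m_1 + 1·m_2 = 6(Δ_1 - Δ_0) = 16
  1·m_1 + 4·m_2 + 1·m_3 = 6(Δ_2 - Δ_1) = -24
Clamped end conditions give two more equations: 2h_0·m_0 + h_0·m_1 = 6(Δ_0 - p'(-2)) = 5 and h_2·m_2 + 2h_2·m_3 = 6(p'(3) - Δ_2) = 18.
Forward elimination and back-substitution give m_0 = -88/87, m_1 = 107/29, m_2 = -304/29, m_3 = 413/29.

-10.4828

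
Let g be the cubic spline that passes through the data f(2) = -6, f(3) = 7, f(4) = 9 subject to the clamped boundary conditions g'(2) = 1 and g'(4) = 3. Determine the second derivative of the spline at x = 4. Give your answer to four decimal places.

With M_i denoting the second derivative at x_i, h_i = 1, 1, and Δ_i = (y_(i+1) − y_i)/h_i = 13, 2:
  1·M_0 + 4·M_1 + 1·M_2 = 6(Δ_1 - Δ_0) = -66
Clamped end conditions give two more equations: 2h_0·M_0 + h_0·M_1 = 6(Δ_0 - g'(2)) = 72 and h_1·M_1 + 2h_1·M_2 = 6(g'(4) - Δ_1) = 6.
Solving the tridiagonal system: M_0 = 107/2, M_1 = -35, M_2 = 41/2.

20.5000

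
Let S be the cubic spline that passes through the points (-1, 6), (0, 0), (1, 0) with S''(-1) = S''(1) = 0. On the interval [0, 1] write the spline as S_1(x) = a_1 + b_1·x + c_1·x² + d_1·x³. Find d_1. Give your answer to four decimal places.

Put m_i = S'' at the i-th knot. Here h = (1, 1) and Δ = (-6, 0), so the interior equations h_(i-1)·m_(i-1) + 2(h_(i-1)+h_i)·m_i + h_i·m_(i+1) = 6(Δ_i − Δ_(i-1)) read
  1·m_0 + 4·m_1 + 1·m_2 = 6(Δ_1 - Δ_0) = 36
Natural end conditions: m_0 = m_2 = 0.
Solving the tridiagonal system: m_0 = 0, m_1 = 9, m_2 = 0.
On [0, 1], with S_1(x) = a_1 + b_1·x + c_1·x² + d_1·x³: c_1 = m_1/2 = 9/2, d_1 = (m_2 - m_1)/(6h_1) = -3/2, b_1 = Δ_1 - h_1(2m_1 + m_2)/6 = -3.

-1.5000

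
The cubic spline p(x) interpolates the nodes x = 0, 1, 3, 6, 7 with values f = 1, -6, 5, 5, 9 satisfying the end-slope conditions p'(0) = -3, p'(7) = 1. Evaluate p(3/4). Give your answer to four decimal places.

-4.4606

With M_i denoting the second derivative at x_i, h_i = 1, 2, 3, 1, and Δ_i = (y_(i+1) − y_i)/h_i = -7, 11/2, 0, 4:
  1·M_0 + 6·M_1 + 2·M_2 = 6(Δ_1 - Δ_0) = 75
  2·M_1 + 10·M_2 + 3·M_3 = 6(Δ_2 - Δ_1) = -33
  3·M_2 + 8·M_3 + 1·M_4 = 6(Δ_3 - Δ_2) = 24
Clamped end conditions give two more equations: 2h_0·M_0 + h_0·M_1 = 6(Δ_0 - p'(0)) = -24 and h_3·M_3 + 2h_3·M_4 = 6(p'(7) - Δ_3) = -18.
Forward elimination and back-substitution give M_0 = -1603/74, M_1 = 715/37, M_2 = -1427/148, M_3 = 611/74, M_4 = -1943/148.
On [0, 1], p(x) = 1 - 3·x - 1603/148·x² + 1011/148·x³.
With x = 3/4: p(3/4) = -42251/9472.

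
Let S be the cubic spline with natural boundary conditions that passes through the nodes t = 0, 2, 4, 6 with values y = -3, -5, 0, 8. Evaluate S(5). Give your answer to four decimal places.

3.8750

Put σ_i = S'' at the i-th knot. Here h = (2, 2, 2) and Δ = (-1, 5/2, 4), so the interior equations h_(i-1)·σ_(i-1) + 2(h_(i-1)+h_i)·σ_i + h_i·σ_(i+1) = 6(Δ_i − Δ_(i-1)) read
  2·σ_0 + 8·σ_1 + 2·σ_2 = 6(Δ_1 - Δ_0) = 21
  2·σ_1 + 8·σ_2 + 2·σ_3 = 6(Δ_2 - Δ_1) = 9
Natural end conditions: σ_0 = σ_3 = 0.
Forward elimination and back-substitution give σ_0 = 0, σ_1 = 5/2, σ_2 = 1/2, σ_3 = 0.
On [4, 6], S(t) = 0 + 11/3·(t - 4) + 1/4·(t - 4)² - 1/24·(t - 4)³.
With (t - 4) = 1: S(5) = 31/8.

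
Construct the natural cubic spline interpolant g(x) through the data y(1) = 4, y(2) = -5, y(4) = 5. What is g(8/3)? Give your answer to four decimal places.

With m_i denoting the second derivative at x_i, h_i = 1, 2, and Δ_i = (y_(i+1) − y_i)/h_i = -9, 5:
  1·m_0 + 6·m_1 + 2·m_2 = 6(Δ_1 - Δ_0) = 84
Natural end conditions: m_0 = m_2 = 0.
Hence m_0 = 0, m_1 = 14, m_2 = 0.
On [2, 4], g(x) = -5 - 13/3·(x - 2) + 7·(x - 2)² - 7/6·(x - 2)³.
With (x - 2) = 2/3: g(8/3) = -415/81.

-5.1235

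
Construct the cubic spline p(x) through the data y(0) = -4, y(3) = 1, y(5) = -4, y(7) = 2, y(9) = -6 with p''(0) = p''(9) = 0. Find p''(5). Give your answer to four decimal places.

6.8310

Let M_i = p''(x_i). Step sizes h_i = 3, 2, 2, 2; slopes of the chords Δ_i = (y_(i+1) - y_i)/h_i = 5/3, -5/2, 3, -4.
  3·M_0 + 10·M_1 + 2·M_2 = 6(Δ_1 - Δ_0) = -25
  2·M_1 + 8·M_2 + 2·M_3 = 6(Δ_2 - Δ_1) = 33
  2·M_2 + 8·M_3 + 2·M_4 = 6(Δ_3 - Δ_2) = -42
Natural end conditions: M_0 = M_4 = 0.
Forward elimination and back-substitution give M_0 = 0, M_1 = -549/142, M_2 = 485/71, M_3 = -494/71, M_4 = 0.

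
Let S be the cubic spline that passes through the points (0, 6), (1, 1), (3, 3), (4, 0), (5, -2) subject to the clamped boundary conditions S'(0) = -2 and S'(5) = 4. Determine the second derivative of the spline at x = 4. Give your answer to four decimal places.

-1.3125

Write M_i for S''(x_i). With h_i = 1, 2, 1, 1 and divided differences Δ_i = -5, 1, -3, -2, the continuity of S' gives the tridiagonal system
  1·M_0 + 6·M_1 + 2·M_2 = 6(Δ_1 - Δ_0) = 36
  2·M_1 + 6·M_2 + 1·M_3 = 6(Δ_2 - Δ_1) = -24
  1·M_2 + 4·M_3 + 1·M_4 = 6(Δ_3 - Δ_2) = 6
Clamped end conditions give two more equations: 2h_0·M_0 + h_0·M_1 = 6(Δ_0 - S'(0)) = -18 and h_3·M_3 + 2h_3·M_4 = 6(S'(5) - Δ_3) = 36.
Solving: M_0 = -231/16, M_1 = 87/8, M_2 = -237/32, M_3 = -21/16, M_4 = 597/32.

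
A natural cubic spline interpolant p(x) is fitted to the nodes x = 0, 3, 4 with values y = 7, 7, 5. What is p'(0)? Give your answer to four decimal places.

0.7500

With M_i denoting the second derivative at x_i, h_i = 3, 1, and Δ_i = (y_(i+1) − y_i)/h_i = 0, -2:
  3·M_0 + 8·M_1 + 1·M_2 = 6(Δ_1 - Δ_0) = -12
Natural end conditions: M_0 = M_2 = 0.
Hence M_0 = 0, M_1 = -3/2, M_2 = 0.
On [0, 3], p'(x) = b_0 + 2c_0·x + 3d_0·x² with b_0 = Δ_0 - h_0(2M_0 + M_1)/6 = 3/4, c_0 = M_0/2 = 0, d_0 = (M_1 - M_0)/(6h_0) = -1/12. So p'(0) = 3/4.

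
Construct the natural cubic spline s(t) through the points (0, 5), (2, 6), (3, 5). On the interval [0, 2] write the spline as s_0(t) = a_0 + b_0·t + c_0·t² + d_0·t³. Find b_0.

1

With M_i denoting the second derivative at x_i, h_i = 2, 1, and Δ_i = (y_(i+1) − y_i)/h_i = 1/2, -1:
  2·M_0 + 6·M_1 + 1·M_2 = 6(Δ_1 - Δ_0) = -9
Natural end conditions: M_0 = M_2 = 0.
Solving the tridiagonal system: M_0 = 0, M_1 = -3/2, M_2 = 0.
On [0, 2], with s_0(t) = a_0 + b_0·t + c_0·t² + d_0·t³: c_0 = M_0/2 = 0, d_0 = (M_1 - M_0)/(6h_0) = -1/8, b_0 = Δ_0 - h_0(2M_0 + M_1)/6 = 1.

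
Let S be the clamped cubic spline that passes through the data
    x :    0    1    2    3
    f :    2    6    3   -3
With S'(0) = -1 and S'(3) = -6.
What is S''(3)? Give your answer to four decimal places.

With M_i denoting the second derivative at x_i, h_i = 1, 1, 1, and Δ_i = (y_(i+1) − y_i)/h_i = 4, -3, -6:
  1·M_0 + 4·M_1 + 1·M_2 = 6(Δ_1 - Δ_0) = -42
  1·M_1 + 4·M_2 + 1·M_3 = 6(Δ_2 - Δ_1) = -18
Clamped end conditions give two more equations: 2h_0·M_0 + h_0·M_1 = 6(Δ_0 - S'(0)) = 30 and h_2·M_2 + 2h_2·M_3 = 6(S'(3) - Δ_2) = 0.
Hence M_0 = 346/15, M_1 = -242/15, M_2 = -8/15, M_3 = 4/15.

0.2667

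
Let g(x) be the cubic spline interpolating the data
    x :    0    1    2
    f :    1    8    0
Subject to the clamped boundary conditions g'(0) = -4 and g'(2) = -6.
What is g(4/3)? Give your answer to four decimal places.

With M_i denoting the second derivative at x_i, h_i = 1, 1, and Δ_i = (y_(i+1) − y_i)/h_i = 7, -8:
  1·M_0 + 4·M_1 + 1·M_2 = 6(Δ_1 - Δ_0) = -90
Clamped end conditions give two more equations: 2h_0·M_0 + h_0·M_1 = 6(Δ_0 - g'(0)) = 66 and h_1·M_1 + 2h_1·M_2 = 6(g'(2) - Δ_1) = 12.
Solving the tridiagonal system: M_0 = 109/2, M_1 = -43, M_2 = 55/2.
On [1, 2], g(x) = 8 + 7/4·(x - 1) - 43/2·(x - 1)² + 47/4·(x - 1)³.
With (x - 1) = 1/3: g(4/3) = 179/27.

6.6296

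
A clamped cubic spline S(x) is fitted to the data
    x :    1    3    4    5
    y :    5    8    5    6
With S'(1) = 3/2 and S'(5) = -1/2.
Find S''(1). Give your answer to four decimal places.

3.7273

Let M_i = S''(x_i). Step sizes h_i = 2, 1, 1; slopes of the chords Δ_i = (y_(i+1) - y_i)/h_i = 3/2, -3, 1.
  2·M_0 + 6·M_1 + 1·M_2 = 6(Δ_1 - Δ_0) = -27
  1·M_1 + 4·M_2 + 1·M_3 = 6(Δ_2 - Δ_1) = 24
Clamped end conditions give two more equations: 2h_0·M_0 + h_0·M_1 = 6(Δ_0 - S'(1)) = 0 and h_2·M_2 + 2h_2·M_3 = 6(S'(5) - Δ_2) = -9.
Solving: M_0 = 41/11, M_1 = -82/11, M_2 = 113/11, M_3 = -106/11.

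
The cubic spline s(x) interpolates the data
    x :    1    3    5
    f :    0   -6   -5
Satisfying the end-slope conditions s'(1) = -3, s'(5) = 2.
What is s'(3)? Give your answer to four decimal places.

Write m_i for s''(x_i). With h_i = 2, 2 and divided differences Δ_i = -3, 1/2, the continuity of s' gives the tridiagonal system
  2·m_0 + 8·m_1 + 2·m_2 = 6(Δ_1 - Δ_0) = 21
Clamped end conditions give two more equations: 2h_0·m_0 + h_0·m_1 = 6(Δ_0 - s'(1)) = 0 and h_1·m_1 + 2h_1·m_2 = 6(s'(5) - Δ_1) = 9.
Solving: m_0 = -11/8, m_1 = 11/4, m_2 = 7/8.
On [3, 5], s'(x) = b_1 + 2c_1·(x - 3) + 3d_1·(x - 3)² with b_1 = Δ_1 - h_1(2m_1 + m_2)/6 = -13/8, c_1 = m_1/2 = 11/8, d_1 = (m_2 - m_1)/(6h_1) = -5/32. So s'(3) = -13/8.

-1.6250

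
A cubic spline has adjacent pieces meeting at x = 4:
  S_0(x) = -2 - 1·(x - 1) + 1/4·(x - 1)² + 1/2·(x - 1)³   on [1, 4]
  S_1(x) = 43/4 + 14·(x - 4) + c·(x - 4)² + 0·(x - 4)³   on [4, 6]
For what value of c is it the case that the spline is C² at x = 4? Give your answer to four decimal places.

4.7500

S_0''(x) = 1/2 + 3·(x - 1), so S_0''(4) = 19/2. On the right, S_1''(4) = 2c, so c = 19/4.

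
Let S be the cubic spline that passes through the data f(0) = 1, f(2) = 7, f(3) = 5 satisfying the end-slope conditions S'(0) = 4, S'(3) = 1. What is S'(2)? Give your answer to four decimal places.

-1.5000

With M_i denoting the second derivative at x_i, h_i = 2, 1, and Δ_i = (y_(i+1) − y_i)/h_i = 3, -2:
  2·M_0 + 6·M_1 + 1·M_2 = 6(Δ_1 - Δ_0) = -30
Clamped end conditions give two more equations: 2h_0·M_0 + h_0·M_1 = 6(Δ_0 - S'(0)) = -6 and h_1·M_1 + 2h_1·M_2 = 6(S'(3) - Δ_1) = 18.
Solving the tridiagonal system: M_0 = 5/2, M_1 = -8, M_2 = 13.
On [2, 3], S'(t) = b_1 + 2c_1·(t - 2) + 3d_1·(t - 2)² with b_1 = Δ_1 - h_1(2M_1 + M_2)/6 = -3/2, c_1 = M_1/2 = -4, d_1 = (M_2 - M_1)/(6h_1) = 7/2. So S'(2) = -3/2.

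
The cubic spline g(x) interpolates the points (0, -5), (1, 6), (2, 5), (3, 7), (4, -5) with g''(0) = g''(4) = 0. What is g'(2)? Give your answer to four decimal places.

0.7500

Put M_i = g'' at the i-th knot. Here h = (1, 1, 1, 1) and Δ = (11, -1, 2, -12), so the interior equations h_(i-1)·M_(i-1) + 2(h_(i-1)+h_i)·M_i + h_i·M_(i+1) = 6(Δ_i − Δ_(i-1)) read
  1·M_0 + 4·M_1 + 1·M_2 = 6(Δ_1 - Δ_0) = -72
  1·M_1 + 4·M_2 + 1·M_3 = 6(Δ_2 - Δ_1) = 18
  1·M_2 + 4·M_3 + 1·M_4 = 6(Δ_3 - Δ_2) = -84
Natural end conditions: M_0 = M_4 = 0.
Solving: M_0 = 0, M_1 = -309/14, M_2 = 114/7, M_3 = -351/14, M_4 = 0.
On [2, 3], g'(x) = b_2 + 2c_2·(x - 2) + 3d_2·(x - 2)² with b_2 = Δ_2 - h_2(2M_2 + M_3)/6 = 3/4, c_2 = M_2/2 = 57/7, d_2 = (M_3 - M_2)/(6h_2) = -193/28. So g'(2) = 3/4.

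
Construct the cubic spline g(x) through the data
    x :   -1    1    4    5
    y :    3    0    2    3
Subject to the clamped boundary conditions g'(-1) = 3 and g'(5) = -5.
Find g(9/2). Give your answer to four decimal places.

3.5713

Write M_i for g''(x_i). With h_i = 2, 3, 1 and divided differences Δ_i = -3/2, 2/3, 1, the continuity of g' gives the tridiagonal system
  2·M_0 + 10·M_1 + 3·M_2 = 6(Δ_1 - Δ_0) = 13
  3·M_1 + 8·M_2 + 1·M_3 = 6(Δ_2 - Δ_1) = 2
Clamped end conditions give two more equations: 2h_0·M_0 + h_0·M_1 = 6(Δ_0 - g'(-1)) = -27 and h_2·M_2 + 2h_2·M_3 = 6(g'(5) - Δ_2) = -36.
Solving the tridiagonal system: M_0 = -619/78, M_1 = 185/78, M_2 = 67/39, M_3 = -1471/78.
On [4, 5], g(x) = 2 + 557/156·(x - 4) + 67/78·(x - 4)² - 535/156·(x - 4)³.
With (x - 4) = 1/2: g(9/2) = 4457/1248.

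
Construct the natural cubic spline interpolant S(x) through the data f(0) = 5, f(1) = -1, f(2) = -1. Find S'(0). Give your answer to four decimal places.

With M_i denoting the second derivative at x_i, h_i = 1, 1, and Δ_i = (y_(i+1) − y_i)/h_i = -6, 0:
  1·M_0 + 4·M_1 + 1·M_2 = 6(Δ_1 - Δ_0) = 36
Natural end conditions: M_0 = M_2 = 0.
Solving the tridiagonal system: M_0 = 0, M_1 = 9, M_2 = 0.
On [0, 1], S'(x) = b_0 + 2c_0·x + 3d_0·x² with b_0 = Δ_0 - h_0(2M_0 + M_1)/6 = -15/2, c_0 = M_0/2 = 0, d_0 = (M_1 - M_0)/(6h_0) = 3/2. So S'(0) = -15/2.

-7.5000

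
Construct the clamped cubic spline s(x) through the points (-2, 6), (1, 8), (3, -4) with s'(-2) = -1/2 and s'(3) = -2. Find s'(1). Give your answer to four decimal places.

Write σ_i for s''(x_i). With h_i = 3, 2 and divided differences Δ_i = 2/3, -6, the continuity of s' gives the tridiagonal system
  3·σ_0 + 10·σ_1 + 2·σ_2 = 6(Δ_1 - Δ_0) = -40
Clamped end conditions give two more equations: 2h_0·σ_0 + h_0·σ_1 = 6(Δ_0 - s'(-2)) = 7 and h_1·σ_1 + 2h_1·σ_2 = 6(s'(3) - Δ_1) = 24.
Hence σ_0 = 73/15, σ_1 = -37/5, σ_2 = 97/10.
On [1, 3], s'(x) = b_1 + 2c_1·(x - 1) + 3d_1·(x - 1)² with b_1 = Δ_1 - h_1(2σ_1 + σ_2)/6 = -43/10, c_1 = σ_1/2 = -37/10, d_1 = (σ_2 - σ_1)/(6h_1) = 57/40. So s'(1) = -43/10.

-4.3000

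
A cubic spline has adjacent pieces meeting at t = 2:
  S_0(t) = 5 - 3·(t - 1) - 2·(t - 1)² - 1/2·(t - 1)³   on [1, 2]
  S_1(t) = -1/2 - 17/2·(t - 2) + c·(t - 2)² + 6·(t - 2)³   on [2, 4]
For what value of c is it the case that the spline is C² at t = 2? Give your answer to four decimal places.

-3.5000

S_0''(t) = -4 - 3·(t - 1), so S_0''(2) = -7. On the right, S_1''(2) = 2c, so c = -7/2.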